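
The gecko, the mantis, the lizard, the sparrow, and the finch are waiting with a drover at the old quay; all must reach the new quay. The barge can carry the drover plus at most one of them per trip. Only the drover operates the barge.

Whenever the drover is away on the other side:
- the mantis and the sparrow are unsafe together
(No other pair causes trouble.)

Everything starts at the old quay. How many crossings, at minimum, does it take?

Counting alone: the drover can take at most 1 across per trip to the new quay, so moving all 5 needs at least 5 loaded trips out, with a return between consecutive ones — at least 9 crossings.
The plan below uses exactly 9 crossings, so it is optimal:
1. Drover goes to the new quay with the mantis.
2. Drover goes back to the old quay alone.
3. Drover goes to the new quay with the gecko.
4. Drover goes back to the old quay alone.
5. Drover goes to the new quay with the lizard.
6. Drover goes back to the old quay alone.
7. Drover goes to the new quay with the finch.
8. Drover goes back to the old quay alone.
9. Drover goes to the new quay with the sparrow.

9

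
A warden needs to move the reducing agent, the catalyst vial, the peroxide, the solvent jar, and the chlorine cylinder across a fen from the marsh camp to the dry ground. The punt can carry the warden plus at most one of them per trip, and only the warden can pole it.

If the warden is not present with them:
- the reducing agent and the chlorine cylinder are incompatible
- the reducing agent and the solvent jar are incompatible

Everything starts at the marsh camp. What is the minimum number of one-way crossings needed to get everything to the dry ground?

11

Counting alone: the warden can take at most 1 across per trip to the dry ground, so moving all 5 needs at least 5 loaded trips out, with a return between consecutive ones — at least 9 crossings.
The safety rule pushes this higher. Following every safe sequence of crossings, the most of the 5 that can be at the dry ground as the punt arrives there on crossing 9 is 4 — never all 5.
So no plan with fewer than 11 crossings exists, and this one achieves 11:
1. Warden goes to the dry ground with the reducing agent.  [the marsh camp: the catalyst vial, the chlorine cylinder, the peroxide, the solvent jar | the dry ground: the reducing agent]
2. Warden goes back to the marsh camp alone.  [the marsh camp: the catalyst vial, the chlorine cylinder, the peroxide, the solvent jar | the dry ground: the reducing agent]
3. Warden goes to the dry ground with the catalyst vial.  [the marsh camp: the chlorine cylinder, the peroxide, the solvent jar | the dry ground: the catalyst vial, the reducing agent]
4. Warden goes back to the marsh camp alone.  [the marsh camp: the chlorine cylinder, the peroxide, the solvent jar | the dry ground: the catalyst vial, the reducing agent]
5. Warden goes to the dry ground with the peroxide.  [the marsh camp: the chlorine cylinder, the solvent jar | the dry ground: the catalyst vial, the peroxide, the reducing agent]
6. Warden goes back to the marsh camp alone.  [the marsh camp: the chlorine cylinder, the solvent jar | the dry ground: the catalyst vial, the peroxide, the reducing agent]
7. Warden goes to the dry ground with the solvent jar.  [the marsh camp: the chlorine cylinder | the dry ground: the catalyst vial, the peroxide, the reducing agent, the solvent jar]
8. Warden goes back to the marsh camp with the reducing agent.  [the marsh camp: the chlorine cylinder, the reducing agent | the dry ground: the catalyst vial, the peroxide, the solvent jar]
9. Warden goes to the dry ground with the chlorine cylinder.  [the marsh camp: the reducing agent | the dry ground: the catalyst vial, the chlorine cylinder, the peroxide, the solvent jar]
10. Warden goes back to the marsh camp alone.  [the marsh camp: the reducing agent | the dry ground: the catalyst vial, the chlorine cylinder, the peroxide, the solvent jar]
11. Warden goes to the dry ground with the reducing agent.  [the marsh camp: — | the dry ground: the catalyst vial, the chlorine cylinder, the peroxide, the reducing agent, the solvent jar]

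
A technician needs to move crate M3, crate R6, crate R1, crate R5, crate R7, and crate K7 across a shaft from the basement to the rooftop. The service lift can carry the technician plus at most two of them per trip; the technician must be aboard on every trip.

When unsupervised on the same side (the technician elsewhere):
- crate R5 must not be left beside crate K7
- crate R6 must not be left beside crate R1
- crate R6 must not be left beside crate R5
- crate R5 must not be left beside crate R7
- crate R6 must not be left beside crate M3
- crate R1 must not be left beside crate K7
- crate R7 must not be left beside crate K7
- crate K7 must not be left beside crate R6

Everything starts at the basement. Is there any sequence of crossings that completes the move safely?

Whatever the first load, the items left behind include a forbidden pair without the technician. No opening move is safe, so no plan exists.

No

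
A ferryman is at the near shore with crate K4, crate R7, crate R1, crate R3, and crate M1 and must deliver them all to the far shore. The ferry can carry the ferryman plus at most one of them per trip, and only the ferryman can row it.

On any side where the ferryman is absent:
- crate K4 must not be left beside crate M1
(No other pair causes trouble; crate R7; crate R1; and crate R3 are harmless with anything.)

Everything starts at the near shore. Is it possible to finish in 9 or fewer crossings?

Yes — this plan uses 9 crossings (≤ 9):
1. Ferryman goes to the far shore with crate K4.
2. Ferryman goes back to the near shore alone.
3. Ferryman goes to the far shore with crate R7.
4. Ferryman goes back to the near shore alone.
5. Ferryman goes to the far shore with crate R1.
6. Ferryman goes back to the near shore alone.
7. Ferryman goes to the far shore with crate R3.
8. Ferryman goes back to the near shore alone.
9. Ferryman goes to the far shore with crate M1.

Yes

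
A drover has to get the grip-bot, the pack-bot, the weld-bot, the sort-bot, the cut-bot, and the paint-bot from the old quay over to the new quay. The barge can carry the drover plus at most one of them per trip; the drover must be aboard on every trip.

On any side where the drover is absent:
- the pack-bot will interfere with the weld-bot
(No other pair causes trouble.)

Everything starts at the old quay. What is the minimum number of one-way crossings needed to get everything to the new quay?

Counting alone: the drover can take at most 1 across per trip to the new quay, so moving all 6 needs at least 6 loaded trips out, with a return between consecutive ones — at least 11 crossings.
The plan below uses exactly 11 crossings, so it is optimal:
1. Drover goes to the new quay with the pack-bot.
2. Drover goes back to the old quay alone.
3. Drover goes to the new quay with the grip-bot.
4. Drover goes back to the old quay alone.
5. Drover goes to the new quay with the sort-bot.
6. Drover goes back to the old quay alone.
7. Drover goes to the new quay with the cut-bot.
8. Drover goes back to the old quay alone.
9. Drover goes to the new quay with the paint-bot.
10. Drover goes back to the old quay alone.
11. Drover goes to the new quay with the weld-bot.

11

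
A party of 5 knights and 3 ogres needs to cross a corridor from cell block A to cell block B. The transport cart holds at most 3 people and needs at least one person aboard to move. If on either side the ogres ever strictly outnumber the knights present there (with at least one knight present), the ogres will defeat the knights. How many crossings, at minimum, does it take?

Counting alone: each trip to cell block B takes at most 3 across and each return brings at least 1 back, so after t trips out (and t−1 returns) at most 3t − (t−1) of the 8 are across; that first reaches 8 at t = 4, so at least 7 crossings are needed.
The plan below uses exactly 7 crossings, so it is optimal:
1. 2 ogres → cell block B.  (cell block A: 5K 1O; cell block B: 0K 2O)
2. 1 ogre ← cell block A.  (cell block A: 5K 2O; cell block B: 0K 1O)
3. 2 knights and 1 ogre → cell block B.  (cell block A: 3K 1O; cell block B: 2K 2O)
4. 1 ogre ← cell block A.  (cell block A: 3K 2O; cell block B: 2K 1O)
5. 1 knight and 2 ogres → cell block B.  (cell block A: 2K 0O; cell block B: 3K 3O)
6. 1 ogre ← cell block A.  (cell block A: 2K 1O; cell block B: 3K 2O)
7. 2 knights and 1 ogre → cell block B.  (cell block A: 0K 0O; cell block B: 5K 3O)

7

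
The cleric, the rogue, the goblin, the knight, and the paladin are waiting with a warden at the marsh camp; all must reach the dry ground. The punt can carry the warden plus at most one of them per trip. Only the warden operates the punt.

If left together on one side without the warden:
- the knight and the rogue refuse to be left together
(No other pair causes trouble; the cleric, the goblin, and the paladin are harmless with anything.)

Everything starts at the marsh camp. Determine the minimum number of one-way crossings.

Counting alone: the warden can take at most 1 across per trip to the dry ground, so moving all 5 needs at least 5 loaded trips out, with a return between consecutive ones — at least 9 crossings.
The plan below uses exactly 9 crossings, so it is optimal:
1. Warden goes to the dry ground with the rogue.  [the marsh camp: the cleric, the goblin, the knight, the paladin | the dry ground: the rogue]
2. Warden goes back to the marsh camp alone.  [the marsh camp: the cleric, the goblin, the knight, the paladin | the dry ground: the rogue]
3. Warden goes to the dry ground with the cleric.  [the marsh camp: the goblin, the knight, the paladin | the dry ground: the cleric, the rogue]
4. Warden goes back to the marsh camp alone.  [the marsh camp: the goblin, the knight, the paladin | the dry ground: the cleric, the rogue]
5. Warden goes to the dry ground with the goblin.  [the marsh camp: the knight, the paladin | the dry ground: the cleric, the goblin, the rogue]
6. Warden goes back to the marsh camp alone.  [the marsh camp: the knight, the paladin | the dry ground: the cleric, the goblin, the rogue]
7. Warden goes to the dry ground with the paladin.  [the marsh camp: the knight | the dry ground: the cleric, the goblin, the paladin, the rogue]
8. Warden goes back to the marsh camp alone.  [the marsh camp: the knight | the dry ground: the cleric, the goblin, the paladin, the rogue]
9. Warden goes to the dry ground with the knight.  [the marsh camp: — | the dry ground: the cleric, the goblin, the knight, the paladin, the rogue]

9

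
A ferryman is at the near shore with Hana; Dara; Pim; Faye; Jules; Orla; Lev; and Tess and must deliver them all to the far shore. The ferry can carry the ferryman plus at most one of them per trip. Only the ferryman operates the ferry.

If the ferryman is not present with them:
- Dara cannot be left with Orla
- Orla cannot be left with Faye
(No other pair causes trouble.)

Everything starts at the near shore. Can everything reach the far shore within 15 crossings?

Counting alone: the ferryman can take at most 1 across per trip to the far shore, so moving all 8 needs at least 8 loaded trips out, with a return between consecutive ones — at least 15 crossings.
The safety rule pushes this higher. Following every safe sequence of crossings, the most of the 8 that can be at the far shore as the ferry arrives there on crossing 15 is 7 — never all 8.
So the move cannot be finished within 15 crossings. (The shortest complete plan takes 17:)
1. Ferryman goes to the far shore with Orla.
2. Ferryman goes back to the near shore alone.
3. Ferryman goes to the far shore with Hana.
4. Ferryman goes back to the near shore alone.
5. Ferryman goes to the far shore with Dara.
6. Ferryman goes back to the near shore with Orla.
7. Ferryman goes to the far shore with Faye.
8. Ferryman goes back to the near shore alone.
9. Ferryman goes to the far shore with Pim.
10. Ferryman goes back to the near shore alone.
11. Ferryman goes to the far shore with Jules.
12. Ferryman goes back to the near shore alone.
13. Ferryman goes to the far shore with Lev.
14. Ferryman goes back to the near shore alone.
15. Ferryman goes to the far shore with Tess.
16. Ferryman goes back to the near shore alone.
17. Ferryman goes to the far shore with Orla.

No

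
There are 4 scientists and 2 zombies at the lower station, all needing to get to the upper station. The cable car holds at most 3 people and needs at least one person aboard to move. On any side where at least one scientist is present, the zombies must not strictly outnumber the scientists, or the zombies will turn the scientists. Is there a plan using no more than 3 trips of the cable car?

Counting alone: each trip to the upper station takes at most 3 across and each return brings at least 1 back, so after t trips out (and t−1 returns) at most 3t − (t−1) of the 6 are across; that first reaches 6 at t = 3, so at least 5 crossings are needed.
Since 3 < 5, 3 crossings cannot be enough. (The shortest complete plan in fact takes 5:)
1. 2 zombies → the upper station.  (the lower station: 4S 0Z; the upper station: 0S 2Z)
2. 1 zombie ← the lower station.  (the lower station: 4S 1Z; the upper station: 0S 1Z)
3. 2 scientists and 1 zombie → the upper station.  (the lower station: 2S 0Z; the upper station: 2S 2Z)
4. 1 zombie ← the lower station.  (the lower station: 2S 1Z; the upper station: 2S 1Z)
5. 2 scientists and 1 zombie → the upper station.  (the lower station: 0S 0Z; the upper station: 4S 2Z)

No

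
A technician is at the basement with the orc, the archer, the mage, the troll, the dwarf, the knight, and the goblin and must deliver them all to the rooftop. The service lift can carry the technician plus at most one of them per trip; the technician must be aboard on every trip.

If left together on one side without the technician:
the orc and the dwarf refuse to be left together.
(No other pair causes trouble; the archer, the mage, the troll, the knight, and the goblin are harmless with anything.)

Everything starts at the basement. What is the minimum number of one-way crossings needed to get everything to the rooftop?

Counting alone: the technician can take at most 1 across per trip to the rooftop, so moving all 7 needs at least 7 loaded trips out, with a return between consecutive ones — at least 13 crossings.
The plan below uses exactly 13 crossings, so it is optimal:
1. Technician goes to the rooftop with the orc.
2. Technician goes back to the basement alone.
3. Technician goes to the rooftop with the archer.
4. Technician goes back to the basement alone.
5. Technician goes to the rooftop with the mage.
6. Technician goes back to the basement alone.
7. Technician goes to the rooftop with the troll.
8. Technician goes back to the basement alone.
9. Technician goes to the rooftop with the knight.
10. Technician goes back to the basement alone.
11. Technician goes to the rooftop with the goblin.
12. Technician goes back to the basement alone.
13. Technician goes to the rooftop with the dwarf.

13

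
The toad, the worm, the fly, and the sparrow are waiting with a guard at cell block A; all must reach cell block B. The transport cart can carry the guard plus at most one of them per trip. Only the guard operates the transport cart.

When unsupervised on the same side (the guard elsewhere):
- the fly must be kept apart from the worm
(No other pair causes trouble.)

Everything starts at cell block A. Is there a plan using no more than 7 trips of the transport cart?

Yes

Yes — this plan uses 7 crossings (≤ 7):
1. Guard goes to cell block B with the worm.  [cell block A: the fly, the sparrow, the toad | cell block B: the worm]
2. Guard goes back to cell block A alone.  [cell block A: the fly, the sparrow, the toad | cell block B: the worm]
3. Guard goes to cell block B with the toad.  [cell block A: the fly, the sparrow | cell block B: the toad, the worm]
4. Guard goes back to cell block A alone.  [cell block A: the fly, the sparrow | cell block B: the toad, the worm]
5. Guard goes to cell block B with the sparrow.  [cell block A: the fly | cell block B: the sparrow, the toad, the worm]
6. Guard goes back to cell block A alone.  [cell block A: the fly | cell block B: the sparrow, the toad, the worm]
7. Guard goes to cell block B with the fly.  [cell block A: — | cell block B: the fly, the sparrow, the toad, the worm]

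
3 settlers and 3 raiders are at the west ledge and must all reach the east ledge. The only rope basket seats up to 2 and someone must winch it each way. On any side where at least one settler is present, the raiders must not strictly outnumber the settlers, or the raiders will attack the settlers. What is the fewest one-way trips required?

11

Counting alone: each trip to the east ledge takes at most 2 across and each return brings at least 1 back, so after t trips out (and t−1 returns) at most 2t − (t−1) of the 6 are across; that first reaches 6 at t = 5, so at least 9 crossings are needed.
The safety rule pushes this higher. Following every safe sequence of crossings, the most of the 6 that can be at the east ledge as the rope basket arrives there on crossing 9 is 5 — never all 6.
So no plan with fewer than 11 crossings exists, and this one achieves 11:
1. 2 raiders → the east ledge.  (the west ledge: 3S 1R; the east ledge: 0S 2R)
2. 1 raider ← the west ledge.  (the west ledge: 3S 2R; the east ledge: 0S 1R)
3. 2 raiders → the east ledge.  (the west ledge: 3S 0R; the east ledge: 0S 3R)
4. 1 raider ← the west ledge.  (the west ledge: 3S 1R; the east ledge: 0S 2R)
5. 2 settlers → the east ledge.  (the west ledge: 1S 1R; the east ledge: 2S 2R)
6. 1 settler and 1 raider ← the west ledge.  (the west ledge: 2S 2R; the east ledge: 1S 1R)
7. 2 settlers → the east ledge.  (the west ledge: 0S 2R; the east ledge: 3S 1R)
8. 1 raider ← the west ledge.  (the west ledge: 0S 3R; the east ledge: 3S 0R)
9. 2 raiders → the east ledge.  (the west ledge: 0S 1R; the east ledge: 3S 2R)
10. 1 raider ← the west ledge.  (the west ledge: 0S 2R; the east ledge: 3S 1R)
11. 2 raiders → the east ledge.  (the west ledge: 0S 0R; the east ledge: 3S 3R)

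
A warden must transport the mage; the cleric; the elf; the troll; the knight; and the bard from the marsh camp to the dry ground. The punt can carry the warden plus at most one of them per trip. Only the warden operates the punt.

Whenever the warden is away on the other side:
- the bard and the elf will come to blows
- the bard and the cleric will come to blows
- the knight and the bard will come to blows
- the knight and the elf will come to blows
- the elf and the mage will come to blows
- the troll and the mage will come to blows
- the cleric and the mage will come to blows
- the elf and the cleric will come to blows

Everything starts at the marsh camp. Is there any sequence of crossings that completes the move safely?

No

Whatever the first load, the items left behind include a forbidden pair without the warden. No opening move is safe, so no plan exists.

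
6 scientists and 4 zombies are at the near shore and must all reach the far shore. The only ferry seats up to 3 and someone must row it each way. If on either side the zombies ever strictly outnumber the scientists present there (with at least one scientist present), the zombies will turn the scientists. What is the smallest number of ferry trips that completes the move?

Counting alone: each trip to the far shore takes at most 3 across and each return brings at least 1 back, so after t trips out (and t−1 returns) at most 3t − (t−1) of the 10 are across; that first reaches 10 at t = 5, so at least 9 crossings are needed.
The plan below uses exactly 9 crossings, so it is optimal:
1. 2 zombies → the far shore.  (the near shore: 6S 2Z; the far shore: 0S 2Z)
2. 1 zombie ← the near shore.  (the near shore: 6S 3Z; the far shore: 0S 1Z)
3. 3 zombies → the far shore.  (the near shore: 6S 0Z; the far shore: 0S 4Z)
4. 1 zombie ← the near shore.  (the near shore: 6S 1Z; the far shore: 0S 3Z)
5. 3 scientists → the far shore.  (the near shore: 3S 1Z; the far shore: 3S 3Z)
6. 1 zombie ← the near shore.  (the near shore: 3S 2Z; the far shore: 3S 2Z)
7. 1 scientist and 2 zombies → the far shore.  (the near shore: 2S 0Z; the far shore: 4S 4Z)
8. 1 zombie ← the near shore.  (the near shore: 2S 1Z; the far shore: 4S 3Z)
9. 2 scientists and 1 zombie → the far shore.  (the near shore: 0S 0Z; the far shore: 6S 4Z)

9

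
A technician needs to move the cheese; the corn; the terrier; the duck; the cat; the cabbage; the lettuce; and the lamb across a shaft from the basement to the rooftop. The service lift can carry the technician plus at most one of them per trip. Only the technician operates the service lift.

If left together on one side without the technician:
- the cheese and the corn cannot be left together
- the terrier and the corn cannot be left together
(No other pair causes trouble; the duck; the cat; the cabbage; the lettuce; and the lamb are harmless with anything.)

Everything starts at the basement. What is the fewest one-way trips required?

17

Counting alone: the technician can take at most 1 across per trip to the rooftop, so moving all 8 needs at least 8 loaded trips out, with a return between consecutive ones — at least 15 crossings.
The safety rule pushes this higher. Following every safe sequence of crossings, the most of the 8 that can be at the rooftop as the service lift arrives there on crossing 15 is 7 — never all 8.
So no plan with fewer than 17 crossings exists, and this one achieves 17:
1. Technician goes to the rooftop with the corn.  [the basement: the cabbage, the cat, the cheese, the duck, the lamb, the lettuce, the terrier | the rooftop: the corn]
2. Technician goes back to the basement alone.  [the basement: the cabbage, the cat, the cheese, the duck, the lamb, the lettuce, the terrier | the rooftop: the corn]
3. Technician goes to the rooftop with the cheese.  [the basement: the cabbage, the cat, the duck, the lamb, the lettuce, the terrier | the rooftop: the cheese, the corn]
4. Technician goes back to the basement with the corn.  [the basement: the cabbage, the cat, the corn, the duck, the lamb, the lettuce, the terrier | the rooftop: the cheese]
5. Technician goes to the rooftop with the terrier.  [the basement: the cabbage, the cat, the corn, the duck, the lamb, the lettuce | the rooftop: the cheese, the terrier]
6. Technician goes back to the basement alone.  [the basement: the cabbage, the cat, the corn, the duck, the lamb, the lettuce | the rooftop: the cheese, the terrier]
7. Technician goes to the rooftop with the duck.  [the basement: the cabbage, the cat, the corn, the lamb, the lettuce | the rooftop: the cheese, the duck, the terrier]
8. Technician goes back to the basement alone.  [the basement: the cabbage, the cat, the corn, the lamb, the lettuce | the rooftop: the cheese, the duck, the terrier]
9. Technician goes to the rooftop with the cat.  [the basement: the cabbage, the corn, the lamb, the lettuce | the rooftop: the cat, the cheese, the duck, the terrier]
10. Technician goes back to the basement alone.  [the basement: the cabbage, the corn, the lamb, the lettuce | the rooftop: the cat, the cheese, the duck, the terrier]
11. Technician goes to the rooftop with the cabbage.  [the basement: the corn, the lamb, the lettuce | the rooftop: the cabbage, the cat, the cheese, the duck, the terrier]
12. Technician goes back to the basement alone.  [the basement: the corn, the lamb, the lettuce | the rooftop: the cabbage, the cat, the cheese, the duck, the terrier]
13. Technician goes to the rooftop with the lettuce.  [the basement: the corn, the lamb | the rooftop: the cabbage, the cat, the cheese, the duck, the lettuce, the terrier]
14. Technician goes back to the basement alone.  [the basement: the corn, the lamb | the rooftop: the cabbage, the cat, the cheese, the duck, the lettuce, the terrier]
15. Technician goes to the rooftop with the lamb.  [the basement: the corn | the rooftop: the cabbage, the cat, the cheese, the duck, the lamb, the lettuce, the terrier]
16. Technician goes back to the basement alone.  [the basement: the corn | the rooftop: the cabbage, the cat, the cheese, the duck, the lamb, the lettuce, the terrier]
17. Technician goes to the rooftop with the corn.  [the basement: — | the rooftop: the cabbage, the cat, the cheese, the corn, the duck, the lamb, the lettuce, the terrier]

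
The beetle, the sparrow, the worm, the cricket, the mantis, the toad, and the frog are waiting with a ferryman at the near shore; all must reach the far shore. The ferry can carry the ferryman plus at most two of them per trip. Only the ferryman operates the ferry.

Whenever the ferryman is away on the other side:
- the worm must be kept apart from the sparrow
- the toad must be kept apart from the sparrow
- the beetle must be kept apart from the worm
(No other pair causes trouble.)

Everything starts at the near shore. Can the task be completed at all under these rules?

1. Ferryman goes to the far shore with the beetle and the sparrow.  [the near shore: the cricket, the frog, the mantis, the toad, the worm | the far shore: the beetle, the sparrow]
2. Ferryman goes back to the near shore alone.  [the near shore: the cricket, the frog, the mantis, the toad, the worm | the far shore: the beetle, the sparrow]
3. Ferryman goes to the far shore with the cricket.  [the near shore: the frog, the mantis, the toad, the worm | the far shore: the beetle, the cricket, the sparrow]
4. Ferryman goes back to the near shore alone.  [the near shore: the frog, the mantis, the toad, the worm | the far shore: the beetle, the cricket, the sparrow]
5. Ferryman goes to the far shore with the frog and the mantis.  [the near shore: the toad, the worm | the far shore: the beetle, the cricket, the frog, the mantis, the sparrow]
6. Ferryman goes back to the near shore alone.  [the near shore: the toad, the worm | the far shore: the beetle, the cricket, the frog, the mantis, the sparrow]
7. Ferryman goes to the far shore with the toad and the worm.  [the near shore: — | the far shore: the beetle, the cricket, the frog, the mantis, the sparrow, the toad, the worm]

Yes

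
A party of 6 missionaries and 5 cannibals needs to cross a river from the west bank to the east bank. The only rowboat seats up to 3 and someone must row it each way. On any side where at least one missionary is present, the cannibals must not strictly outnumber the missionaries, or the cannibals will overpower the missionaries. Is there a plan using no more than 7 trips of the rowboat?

Counting alone: each trip to the east bank takes at most 3 across and each return brings at least 1 back, so after t trips out (and t−1 returns) at most 3t − (t−1) of the 11 are across; that first reaches 11 at t = 5, so at least 9 crossings are needed.
Since 7 < 9, 7 crossings cannot be enough. (The shortest complete plan in fact takes 9:)
1. 3 cannibals → the east bank.  (the west bank: 6M 2C; the east bank: 0M 3C)
2. 1 cannibal ← the west bank.  (the west bank: 6M 3C; the east bank: 0M 2C)
3. 3 missionaries → the east bank.  (the west bank: 3M 3C; the east bank: 3M 2C)
4. 1 missionary ← the west bank.  (the west bank: 4M 3C; the east bank: 2M 2C)
5. 2 missionaries and 1 cannibal → the east bank.  (the west bank: 2M 2C; the east bank: 4M 3C)
6. 1 missionary ← the west bank.  (the west bank: 3M 2C; the east bank: 3M 3C)
7. 2 missionaries and 1 cannibal → the east bank.  (the west bank: 1M 1C; the east bank: 5M 4C)
8. 1 missionary ← the west bank.  (the west bank: 2M 1C; the east bank: 4M 4C)
9. 2 missionaries and 1 cannibal → the east bank.  (the west bank: 0M 0C; the east bank: 6M 5C)

No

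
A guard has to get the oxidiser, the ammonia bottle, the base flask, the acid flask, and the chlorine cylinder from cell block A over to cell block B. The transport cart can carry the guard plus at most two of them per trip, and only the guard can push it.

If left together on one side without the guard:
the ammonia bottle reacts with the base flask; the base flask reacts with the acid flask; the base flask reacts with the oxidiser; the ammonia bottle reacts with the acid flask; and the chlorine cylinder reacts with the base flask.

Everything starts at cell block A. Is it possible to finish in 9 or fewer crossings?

Yes

Yes — this plan uses 7 crossings (≤ 9):
1. Guard goes to cell block B with the ammonia bottle and the base flask.
2. Guard goes back to cell block A with the ammonia bottle.
3. Guard goes to cell block B with the ammonia bottle and the oxidiser.
4. Guard goes back to cell block A with the base flask.
5. Guard goes to cell block B with the base flask and the chlorine cylinder.
6. Guard goes back to cell block A with the base flask.
7. Guard goes to cell block B with the acid flask and the base flask.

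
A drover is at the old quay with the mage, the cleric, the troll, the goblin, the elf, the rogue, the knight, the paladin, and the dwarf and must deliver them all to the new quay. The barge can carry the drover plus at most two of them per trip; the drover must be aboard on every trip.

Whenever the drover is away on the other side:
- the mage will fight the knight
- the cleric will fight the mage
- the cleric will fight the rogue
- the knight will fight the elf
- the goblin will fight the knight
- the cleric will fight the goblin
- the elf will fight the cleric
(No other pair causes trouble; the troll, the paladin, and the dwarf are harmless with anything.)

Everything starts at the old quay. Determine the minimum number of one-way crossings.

11

Counting alone: the drover can take at most 2 across per trip to the new quay, so moving all 9 needs at least 5 loaded trips out, with a return between consecutive ones — at least 9 crossings.
The safety rule pushes this higher. Following every safe sequence of crossings, the most of the 9 that can be at the new quay as the barge arrives there on crossing 9 is 8 — never all 9.
So no plan with fewer than 11 crossings exists, and this one achieves 11:
1. Drover goes to the new quay with the cleric and the knight.
2. Drover goes back to the old quay alone.
3. Drover goes to the new quay with the troll.
4. Drover goes back to the old quay alone.
5. Drover goes to the new quay with the goblin and the mage.
6. Drover goes back to the old quay with the cleric and the knight.
7. Drover goes to the new quay with the elf and the rogue.
8. Drover goes back to the old quay alone.
9. Drover goes to the new quay with the dwarf and the paladin.
10. Drover goes back to the old quay alone.
11. Drover goes to the new quay with the cleric and the knight.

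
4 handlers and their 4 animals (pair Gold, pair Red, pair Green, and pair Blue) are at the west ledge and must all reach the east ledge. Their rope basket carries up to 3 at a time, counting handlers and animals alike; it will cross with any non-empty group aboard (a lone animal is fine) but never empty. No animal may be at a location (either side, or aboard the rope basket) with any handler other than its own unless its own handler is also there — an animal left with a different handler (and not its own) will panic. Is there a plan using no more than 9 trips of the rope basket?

Yes — this plan uses 9 crossings (≤ 9):
1. animal Gold and handler Gold cross → the east ledge.
2. handler Gold crosses ← the west ledge.
3. animal Red, handler Gold, and handler Red cross → the east ledge.
4. animal Gold and handler Gold cross ← the west ledge.
5. handler Blue, handler Gold, and handler Green cross → the east ledge.
6. animal Red crosses ← the west ledge.
7. animal Gold and animal Red cross → the east ledge.
8. animal Gold crosses ← the west ledge.
9. animal Blue, animal Gold, and animal Green cross → the east ledge.

Yes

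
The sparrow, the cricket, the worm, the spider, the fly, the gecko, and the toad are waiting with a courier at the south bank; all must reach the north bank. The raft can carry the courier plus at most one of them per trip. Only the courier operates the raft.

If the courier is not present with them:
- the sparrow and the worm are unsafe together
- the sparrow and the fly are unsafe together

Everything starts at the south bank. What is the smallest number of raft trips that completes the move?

15

Counting alone: the courier can take at most 1 across per trip to the north bank, so moving all 7 needs at least 7 loaded trips out, with a return between consecutive ones — at least 13 crossings.
The safety rule pushes this higher. Following every safe sequence of crossings, the most of the 7 that can be at the north bank as the raft arrives there on crossing 13 is 6 — never all 7.
So no plan with fewer than 15 crossings exists, and this one achieves 15:
1. Courier goes to the north bank with the sparrow.  [the south bank: the cricket, the fly, the gecko, the spider, the toad, the worm | the north bank: the sparrow]
2. Courier goes back to the south bank alone.  [the south bank: the cricket, the fly, the gecko, the spider, the toad, the worm | the north bank: the sparrow]
3. Courier goes to the north bank with the cricket.  [the south bank: the fly, the gecko, the spider, the toad, the worm | the north bank: the cricket, the sparrow]
4. Courier goes back to the south bank alone.  [the south bank: the fly, the gecko, the spider, the toad, the worm | the north bank: the cricket, the sparrow]
5. Courier goes to the north bank with the worm.  [the south bank: the fly, the gecko, the spider, the toad | the north bank: the cricket, the sparrow, the worm]
6. Courier goes back to the south bank with the sparrow.  [the south bank: the fly, the gecko, the sparrow, the spider, the toad | the north bank: the cricket, the worm]
7. Courier goes to the north bank with the fly.  [the south bank: the gecko, the sparrow, the spider, the toad | the north bank: the cricket, the fly, the worm]
8. Courier goes back to the south bank alone.  [the south bank: the gecko, the sparrow, the spider, the toad | the north bank: the cricket, the fly, the worm]
9. Courier goes to the north bank with the spider.  [the south bank: the gecko, the sparrow, the toad | the north bank: the cricket, the fly, the spider, the worm]
10. Courier goes back to the south bank alone.  [the south bank: the gecko, the sparrow, the toad | the north bank: the cricket, the fly, the spider, the worm]
11. Courier goes to the north bank with the gecko.  [the south bank: the sparrow, the toad | the north bank: the cricket, the fly, the gecko, the spider, the worm]
12. Courier goes back to the south bank alone.  [the south bank: the sparrow, the toad | the north bank: the cricket, the fly, the gecko, the spider, the worm]
13. Courier goes to the north bank with the toad.  [the south bank: the sparrow | the north bank: the cricket, the fly, the gecko, the spider, the toad, the worm]
14. Courier goes back to the south bank alone.  [the south bank: the sparrow | the north bank: the cricket, the fly, the gecko, the spider, the toad, the worm]
15. Courier goes to the north bank with the sparrow.  [the south bank: — | the north bank: the cricket, the fly, the gecko, the sparrow, the spider, the toad, the worm]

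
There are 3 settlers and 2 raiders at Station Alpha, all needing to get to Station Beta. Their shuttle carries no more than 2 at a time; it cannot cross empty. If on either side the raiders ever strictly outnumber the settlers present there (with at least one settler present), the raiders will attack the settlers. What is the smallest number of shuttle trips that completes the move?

7

Counting alone: each trip to Station Beta takes at most 2 across and each return brings at least 1 back, so after t trips out (and t−1 returns) at most 2t − (t−1) of the 5 are across; that first reaches 5 at t = 4, so at least 7 crossings are needed.
The plan below uses exactly 7 crossings, so it is optimal:
1. 2 raiders → Station Beta.  (Station Alpha: 3S 0R; Station Beta: 0S 2R)
2. 1 raider ← Station Alpha.  (Station Alpha: 3S 1R; Station Beta: 0S 1R)
3. 2 settlers → Station Beta.  (Station Alpha: 1S 1R; Station Beta: 2S 1R)
4. 1 settler ← Station Alpha.  (Station Alpha: 2S 1R; Station Beta: 1S 1R)
5. 1 settler and 1 raider → Station Beta.  (Station Alpha: 1S 0R; Station Beta: 2S 2R)
6. 1 raider ← Station Alpha.  (Station Alpha: 1S 1R; Station Beta: 2S 1R)
7. 1 settler and 1 raider → Station Beta.  (Station Alpha: 0S 0R; Station Beta: 3S 2R)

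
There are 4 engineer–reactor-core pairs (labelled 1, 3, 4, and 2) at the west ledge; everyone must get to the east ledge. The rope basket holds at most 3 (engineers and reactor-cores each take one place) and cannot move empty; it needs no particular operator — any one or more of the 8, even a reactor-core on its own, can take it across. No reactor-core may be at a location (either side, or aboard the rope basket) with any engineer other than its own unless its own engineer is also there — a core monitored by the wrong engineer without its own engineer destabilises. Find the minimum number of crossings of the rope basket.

Counting alone: each trip to the east ledge takes at most 3 across and each return brings at least 1 back, so after t trips out (and t−1 returns) at most 3t − (t−1) of the 8 are across; that first reaches 8 at t = 4, so at least 7 crossings are needed.
The safety rule pushes this higher. Following every safe sequence of crossings, the most of the 8 that can be at the east ledge as the rope basket arrives there on crossing 7 is 7 — never all 8.
So no plan with fewer than 9 crossings exists, and this one achieves 9:
1. engineer 1 and reactor-core 1 cross → the east ledge.
2. engineer 1 crosses ← the west ledge.
3. engineer 1, engineer 3, and reactor-core 3 cross → the east ledge.
4. engineer 1 and reactor-core 1 cross ← the west ledge.
5. engineer 1, engineer 2, and engineer 4 cross → the east ledge.
6. reactor-core 3 crosses ← the west ledge.
7. reactor-core 1 and reactor-core 3 cross → the east ledge.
8. reactor-core 1 crosses ← the west ledge.
9. reactor-core 1, reactor-core 2, and reactor-core 4 cross → the east ledge.

9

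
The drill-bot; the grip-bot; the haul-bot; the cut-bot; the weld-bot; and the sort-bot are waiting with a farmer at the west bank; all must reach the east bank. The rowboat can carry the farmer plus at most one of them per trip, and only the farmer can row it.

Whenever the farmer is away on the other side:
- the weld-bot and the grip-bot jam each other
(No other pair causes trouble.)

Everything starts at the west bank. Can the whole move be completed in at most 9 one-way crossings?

No

Counting alone: the farmer can take at most 1 across per trip to the east bank, so moving all 6 needs at least 6 loaded trips out, with a return between consecutive ones — at least 11 crossings.
Since 9 < 11, 9 crossings cannot be enough. (The shortest complete plan in fact takes 11:)
1. Farmer goes to the east bank with the grip-bot.  [the west bank: the cut-bot, the drill-bot, the haul-bot, the sort-bot, the weld-bot | the east bank: the grip-bot]
2. Farmer goes back to the west bank alone.  [the west bank: the cut-bot, the drill-bot, the haul-bot, the sort-bot, the weld-bot | the east bank: the grip-bot]
3. Farmer goes to the east bank with the drill-bot.  [the west bank: the cut-bot, the haul-bot, the sort-bot, the weld-bot | the east bank: the drill-bot, the grip-bot]
4. Farmer goes back to the west bank alone.  [the west bank: the cut-bot, the haul-bot, the sort-bot, the weld-bot | the east bank: the drill-bot, the grip-bot]
5. Farmer goes to the east bank with the haul-bot.  [the west bank: the cut-bot, the sort-bot, the weld-bot | the east bank: the drill-bot, the grip-bot, the haul-bot]
6. Farmer goes back to the west bank alone.  [the west bank: the cut-bot, the sort-bot, the weld-bot | the east bank: the drill-bot, the grip-bot, the haul-bot]
7. Farmer goes to the east bank with the cut-bot.  [the west bank: the sort-bot, the weld-bot | the east bank: the cut-bot, the drill-bot, the grip-bot, the haul-bot]
8. Farmer goes back to the west bank alone.  [the west bank: the sort-bot, the weld-bot | the east bank: the cut-bot, the drill-bot, the grip-bot, the haul-bot]
9. Farmer goes to the east bank with the sort-bot.  [the west bank: the weld-bot | the east bank: the cut-bot, the drill-bot, the grip-bot, the haul-bot, the sort-bot]
10. Farmer goes back to the west bank alone.  [the west bank: the weld-bot | the east bank: the cut-bot, the drill-bot, the grip-bot, the haul-bot, the sort-bot]
11. Farmer goes to the east bank with the weld-bot.  [the west bank: — | the east bank: the cut-bot, the drill-bot, the grip-bot, the haul-bot, the sort-bot, the weld-bot]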